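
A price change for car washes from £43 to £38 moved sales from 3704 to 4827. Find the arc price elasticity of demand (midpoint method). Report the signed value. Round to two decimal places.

ΔQ = 4827 − 3704 = 1123; ΔP = 38 − 43 = -5.
Midpoints: P̄ = 40.50, Q̄ = 4265.5.
ε = (ΔQ/ΔP)(P̄/Q̄) = (1123/-5)(40.50/4265.5).

-2.13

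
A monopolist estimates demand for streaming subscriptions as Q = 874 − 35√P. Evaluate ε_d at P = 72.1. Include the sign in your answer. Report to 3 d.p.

-0.258

At P = 72.1, Q = 576.809.
dQ/dP = −35/(2√P) = -2.061.
ε = (dQ/dP)(P/Q) = (-2.061)(72.1/576.809).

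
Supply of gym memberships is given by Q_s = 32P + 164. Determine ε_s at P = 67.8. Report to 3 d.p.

At P = 67.8, Q_s = 2333.60.
dQ_s/dP = 32.
ε_s = (dQ_s/dP)(P/Q_s) = (32)(67.8/2333.60).

0.930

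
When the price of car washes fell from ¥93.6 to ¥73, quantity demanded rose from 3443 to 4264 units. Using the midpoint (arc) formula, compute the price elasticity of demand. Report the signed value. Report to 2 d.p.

-0.86

ΔQ = 4264 − 3443 = 821; ΔP = 73 − 93.6 = -20.6.
Midpoints: P̄ = 83.30, Q̄ = 3853.5.
ε = (ΔQ/ΔP)(P̄/Q̄) = (821/-20.6)(83.30/3853.5).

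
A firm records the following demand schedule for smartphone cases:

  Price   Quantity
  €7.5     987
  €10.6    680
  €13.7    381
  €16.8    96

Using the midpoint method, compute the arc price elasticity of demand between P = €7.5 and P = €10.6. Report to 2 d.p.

At P = 7.5, Q = 987; at P = 10.6, Q = 680.
ΔQ = -307, ΔP = 3.1. Midpoints: P̄ = 9.05, Q̄ = 833.5.
ε = (ΔQ/ΔP)(P̄/Q̄) = (-307/3.1)(9.05/833.5).

-1.08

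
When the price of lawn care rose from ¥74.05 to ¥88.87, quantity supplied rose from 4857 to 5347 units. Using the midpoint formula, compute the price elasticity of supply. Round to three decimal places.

0.528

ΔQ = 5347 − 4857 = 490; ΔP = 88.87 − 74.05 = 14.82.
Midpoints: P̄ = 81.46, Q̄ = 5102.0.
ε_s = (ΔQ/ΔP)(P̄/Q̄) = (490/14.82)(81.46/5102.0).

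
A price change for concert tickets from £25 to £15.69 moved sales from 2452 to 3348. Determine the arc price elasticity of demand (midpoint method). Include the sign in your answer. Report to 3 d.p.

-0.675

ΔQ = 3348 − 2452 = 896; ΔP = 15.69 − 25 = -9.31.
Midpoints: P̄ = 20.34, Q̄ = 2900.0.
ε = (ΔQ/ΔP)(P̄/Q̄) = (896/-9.31)(20.34/2900.0).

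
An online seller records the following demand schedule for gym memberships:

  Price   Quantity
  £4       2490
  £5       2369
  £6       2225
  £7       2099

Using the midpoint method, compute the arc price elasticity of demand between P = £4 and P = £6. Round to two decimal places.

At P = 4, Q = 2490; at P = 6, Q = 2225.
ΔQ = -265, ΔP = 2. Midpoints: P̄ = 5.00, Q̄ = 2357.5.
ε = (ΔQ/ΔP)(P̄/Q̄) = (-265/2)(5.00/2357.5).

-0.28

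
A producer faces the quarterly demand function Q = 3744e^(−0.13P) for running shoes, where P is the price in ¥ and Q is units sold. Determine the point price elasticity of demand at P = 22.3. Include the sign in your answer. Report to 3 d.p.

At P = 22.3, Q = 206.213.
dQ/dP = −0.13·3744e^(−0.13P) = −0.13Q = -26.808.
ε = (dQ/dP)(P/Q) = (-26.808)(22.3/206.213).
|ε| > 1, so demand is elastic at this price.

-2.899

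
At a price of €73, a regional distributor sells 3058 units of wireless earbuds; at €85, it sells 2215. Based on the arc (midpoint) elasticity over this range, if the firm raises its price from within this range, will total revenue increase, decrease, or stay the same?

Arc ε = (-843/12)(79.00/2636.5) ≈ -2.105.
|ε| = 2.10 > 1, so demand is elastic. A price rise therefore reduces total revenue.

decrease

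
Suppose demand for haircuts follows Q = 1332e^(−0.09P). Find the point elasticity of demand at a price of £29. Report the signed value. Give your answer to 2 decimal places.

-2.61

At P = 29, Q = 97.948.
dQ/dP = −0.09·1332e^(−0.09P) = −0.09Q = -8.815.
ε = (dQ/dP)(P/Q) = (-8.815)(29/97.948).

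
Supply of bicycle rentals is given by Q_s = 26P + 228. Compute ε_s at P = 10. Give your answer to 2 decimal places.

0.53

At P = 10, Q_s = 488.
dQ_s/dP = 26.
ε_s = (dQ_s/dP)(P/Q_s) = (26)(10/488).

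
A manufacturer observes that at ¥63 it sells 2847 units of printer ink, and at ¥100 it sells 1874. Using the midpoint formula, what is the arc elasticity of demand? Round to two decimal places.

ΔQ = 1874 − 2847 = -973; ΔP = 100 − 63 = 37.
Midpoints: P̄ = 81.50, Q̄ = 2360.5.
ε = (ΔQ/ΔP)(P̄/Q̄) = (-973/37)(81.50/2360.5).

-0.91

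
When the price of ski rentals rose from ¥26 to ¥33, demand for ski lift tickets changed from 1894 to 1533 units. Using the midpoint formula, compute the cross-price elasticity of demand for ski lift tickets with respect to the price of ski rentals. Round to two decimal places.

ΔQ_x = 1533 − 1894 = -361; ΔP_y = 33 − 26 = 7.
Midpoints: P̄_y = 29.50, Q̄_x = 1713.5.
ε_xy = (ΔQ_x/ΔP_y)(P̄_y/Q̄_x) = (-361/7)(29.50/1713.5).
ε_xy < 0, so the goods are complements.

-0.89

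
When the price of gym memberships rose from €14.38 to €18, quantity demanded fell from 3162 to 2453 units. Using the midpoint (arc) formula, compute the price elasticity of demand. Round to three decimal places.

ΔQ = 2453 − 3162 = -709; ΔP = 18 − 14.38 = 3.62.
Midpoints: P̄ = 16.19, Q̄ = 2807.5.
ε = (ΔQ/ΔP)(P̄/Q̄) = (-709/3.62)(16.19/2807.5).

-1.129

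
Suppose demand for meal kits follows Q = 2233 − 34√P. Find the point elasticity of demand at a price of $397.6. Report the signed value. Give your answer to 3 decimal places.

-0.218

At P = 397.6, Q = 1555.043.
dQ/dP = −34/(2√P) = -0.853.
ε = (dQ/dP)(P/Q) = (-0.853)(397.6/1555.043).
|ε| < 1, so demand is inelastic at this price.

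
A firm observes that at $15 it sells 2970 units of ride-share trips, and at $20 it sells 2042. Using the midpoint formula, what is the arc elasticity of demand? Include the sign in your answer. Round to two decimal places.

-1.30

ΔQ = 2042 − 2970 = -928; ΔP = 20 − 15 = 5.
Midpoints: P̄ = 17.50, Q̄ = 2506.0.
ε = (ΔQ/ΔP)(P̄/Q̄) = (-928/5)(17.50/2506.0).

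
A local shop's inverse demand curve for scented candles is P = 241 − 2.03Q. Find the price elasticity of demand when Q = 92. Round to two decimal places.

-0.29

At Q = 92, P = 241 − 2.03(92) = 54.24.
dP/dQ = −2.03, so dQ/dP = 1/(−2.03) = -0.493.
ε = (dQ/dP)(P/Q) = (-0.493)(54.24/92).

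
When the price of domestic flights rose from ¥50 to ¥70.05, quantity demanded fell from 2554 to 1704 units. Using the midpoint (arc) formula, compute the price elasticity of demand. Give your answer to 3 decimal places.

-1.195

ΔQ = 1704 − 2554 = -850; ΔP = 70.05 − 50 = 20.05.
Midpoints: P̄ = 60.02, Q̄ = 2129.0.
ε = (ΔQ/ΔP)(P̄/Q̄) = (-850/20.05)(60.02/2129.0).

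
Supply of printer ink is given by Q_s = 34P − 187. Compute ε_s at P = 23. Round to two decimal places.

1.31

At P = 23, Q_s = 595.
dQ_s/dP = 34.
ε_s = (dQ_s/dP)(P/Q_s) = (34)(23/595).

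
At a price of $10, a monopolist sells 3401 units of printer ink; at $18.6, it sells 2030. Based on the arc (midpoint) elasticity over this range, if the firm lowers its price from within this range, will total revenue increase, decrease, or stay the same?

decrease

Arc ε = (-1371/8.6)(14.30/2715.5) ≈ -0.840.
|ε| = 0.84 < 1, so demand is inelastic. A price cut therefore reduces total revenue.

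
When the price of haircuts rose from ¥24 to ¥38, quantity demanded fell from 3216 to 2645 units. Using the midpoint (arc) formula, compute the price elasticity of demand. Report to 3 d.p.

-0.431

ΔQ = 2645 − 3216 = -571; ΔP = 38 − 24 = 14.
Midpoints: P̄ = 31.00, Q̄ = 2930.5.
ε = (ΔQ/ΔP)(P̄/Q̄) = (-571/14)(31.00/2930.5).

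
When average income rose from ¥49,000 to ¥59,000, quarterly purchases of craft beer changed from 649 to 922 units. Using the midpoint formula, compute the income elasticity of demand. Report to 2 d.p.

ΔQ = 273, ΔI = 10000. Midpoints: Ī = 54,000, Q̄ = 785.5.
ε_I = (ΔQ/ΔI)(Ī/Q̄) = (273/10000)(54000/785.5).

1.88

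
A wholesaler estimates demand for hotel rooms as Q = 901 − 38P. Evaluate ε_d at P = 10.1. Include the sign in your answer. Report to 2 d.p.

-0.74

At P = 10.1, Q = 517.200.
dQ/dP = −38.
ε = (dQ/dP)(P/Q) = (-38)(10.1/517.200).
|ε| < 1, so demand is inelastic at this price.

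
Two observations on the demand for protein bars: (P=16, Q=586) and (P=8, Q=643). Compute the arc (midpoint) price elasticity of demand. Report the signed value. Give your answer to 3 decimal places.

ΔQ = 643 − 586 = 57; ΔP = 8 − 16 = -8.
Midpoints: P̄ = 12.00, Q̄ = 614.5.
ε = (ΔQ/ΔP)(P̄/Q̄) = (57/-8)(12.00/614.5).

-0.139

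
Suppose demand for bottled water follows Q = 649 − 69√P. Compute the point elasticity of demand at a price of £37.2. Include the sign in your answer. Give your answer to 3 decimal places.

At P = 37.2, Q = 228.157.
dQ/dP = −69/(2√P) = -5.656.
ε = (dQ/dP)(P/Q) = (-5.656)(37.2/228.157).

-0.922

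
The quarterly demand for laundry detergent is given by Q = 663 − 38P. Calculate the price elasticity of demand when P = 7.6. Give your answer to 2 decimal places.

-0.77

At P = 7.6, Q = 374.200.
dQ/dP = −38.
ε = (dQ/dP)(P/Q) = (-38)(7.6/374.200).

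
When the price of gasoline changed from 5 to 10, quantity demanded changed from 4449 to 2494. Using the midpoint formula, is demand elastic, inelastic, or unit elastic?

inelastic

Arc ε ≈ -0.845.
|ε| = 0.84 < 1.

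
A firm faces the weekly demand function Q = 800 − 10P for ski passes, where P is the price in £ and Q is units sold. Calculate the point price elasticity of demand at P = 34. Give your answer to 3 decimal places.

-0.739

At P = 34, Q = 460.
dQ/dP = −10.
ε = (dQ/dP)(P/Q) = (-10)(34/460).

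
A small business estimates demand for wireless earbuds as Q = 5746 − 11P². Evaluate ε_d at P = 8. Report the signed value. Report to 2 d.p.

-0.28

At P = 8, Q = 5042.
dQ/dP = −22P = -176.
ε = (dQ/dP)(P/Q) = (-176)(8/5042).
|ε| < 1, so demand is inelastic at this price.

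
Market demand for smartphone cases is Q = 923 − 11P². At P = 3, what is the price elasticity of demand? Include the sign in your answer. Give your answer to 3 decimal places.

-0.240

At P = 3, Q = 824.
dQ/dP = −22P = -66.
ε = (dQ/dP)(P/Q) = (-66)(3/824).
|ε| < 1, so demand is inelastic at this price.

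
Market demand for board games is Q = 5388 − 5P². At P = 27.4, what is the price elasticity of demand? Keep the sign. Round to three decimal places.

-4.594

At P = 27.4, Q = 1634.200.
dQ/dP = −10P = -274.
ε = (dQ/dP)(P/Q) = (-274)(27.4/1634.200).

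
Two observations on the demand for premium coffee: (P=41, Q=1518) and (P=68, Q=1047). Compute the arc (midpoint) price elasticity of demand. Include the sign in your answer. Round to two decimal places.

-0.74

ΔQ = 1047 − 1518 = -471; ΔP = 68 − 41 = 27.
Midpoints: P̄ = 54.50, Q̄ = 1282.5.
ε = (ΔQ/ΔP)(P̄/Q̄) = (-471/27)(54.50/1282.5).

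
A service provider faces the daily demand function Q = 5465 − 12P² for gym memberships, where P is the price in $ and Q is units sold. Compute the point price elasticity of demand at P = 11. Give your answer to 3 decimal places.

At P = 11, Q = 4013.
dQ/dP = −24P = -264.
ε = (dQ/dP)(P/Q) = (-264)(11/4013).
|ε| < 1, so demand is inelastic at this price.

-0.724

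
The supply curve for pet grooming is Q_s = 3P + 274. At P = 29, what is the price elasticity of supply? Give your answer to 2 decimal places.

0.24

At P = 29, Q_s = 361.
dQ_s/dP = 3.
ε_s = (dQ_s/dP)(P/Q_s) = (3)(29/361).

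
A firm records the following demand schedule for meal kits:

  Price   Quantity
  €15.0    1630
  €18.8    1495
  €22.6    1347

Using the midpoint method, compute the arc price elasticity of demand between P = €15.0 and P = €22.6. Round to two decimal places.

-0.47

At P = 15.0, Q = 1630; at P = 22.6, Q = 1347.
ΔQ = -283, ΔP = 7.6. Midpoints: P̄ = 18.80, Q̄ = 1488.5.
ε = (ΔQ/ΔP)(P̄/Q̄) = (-283/7.6)(18.80/1488.5).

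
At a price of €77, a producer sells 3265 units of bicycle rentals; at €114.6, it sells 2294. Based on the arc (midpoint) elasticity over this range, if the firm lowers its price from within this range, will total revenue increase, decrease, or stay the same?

decrease

Arc ε = (-971/37.6)(95.80/2779.5) ≈ -0.890.
|ε| = 0.89 < 1, so demand is inelastic. A price cut therefore reduces total revenue.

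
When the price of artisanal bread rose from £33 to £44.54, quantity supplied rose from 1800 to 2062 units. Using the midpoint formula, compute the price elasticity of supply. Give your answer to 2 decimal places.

0.46

ΔQ = 2062 − 1800 = 262; ΔP = 44.54 − 33 = 11.54.
Midpoints: P̄ = 38.77, Q̄ = 1931.0.
ε_s = (ΔQ/ΔP)(P̄/Q̄) = (262/11.54)(38.77/1931.0).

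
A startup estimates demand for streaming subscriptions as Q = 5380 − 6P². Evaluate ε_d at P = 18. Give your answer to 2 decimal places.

-1.13

At P = 18, Q = 3436.
dQ/dP = −12P = -216.
ε = (dQ/dP)(P/Q) = (-216)(18/3436).
|ε| > 1, so demand is elastic at this price.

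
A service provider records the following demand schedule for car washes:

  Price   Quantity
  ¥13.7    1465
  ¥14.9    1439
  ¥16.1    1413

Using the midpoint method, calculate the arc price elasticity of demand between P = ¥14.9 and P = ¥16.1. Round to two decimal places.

At P = 14.9, Q = 1439; at P = 16.1, Q = 1413.
ΔQ = -26, ΔP = 1.2. Midpoints: P̄ = 15.50, Q̄ = 1426.0.
ε = (ΔQ/ΔP)(P̄/Q̄) = (-26/1.2)(15.50/1426.0).

-0.24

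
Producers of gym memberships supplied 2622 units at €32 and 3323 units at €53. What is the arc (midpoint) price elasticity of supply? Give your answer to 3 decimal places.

ΔQ = 3323 − 2622 = 701; ΔP = 53 − 32 = 21.
Midpoints: P̄ = 42.50, Q̄ = 2972.5.
ε_s = (ΔQ/ΔP)(P̄/Q̄) = (701/21)(42.50/2972.5).

0.477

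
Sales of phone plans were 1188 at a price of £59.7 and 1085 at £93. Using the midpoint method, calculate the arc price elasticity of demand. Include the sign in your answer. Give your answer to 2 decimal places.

-0.21

ΔQ = 1085 − 1188 = -103; ΔP = 93 − 59.7 = 33.3.
Midpoints: P̄ = 76.35, Q̄ = 1136.5.
ε = (ΔQ/ΔP)(P̄/Q̄) = (-103/33.3)(76.35/1136.5).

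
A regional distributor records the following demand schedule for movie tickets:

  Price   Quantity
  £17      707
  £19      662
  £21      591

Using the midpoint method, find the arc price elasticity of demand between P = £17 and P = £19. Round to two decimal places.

-0.59

At P = 17, Q = 707; at P = 19, Q = 662.
ΔQ = -45, ΔP = 2. Midpoints: P̄ = 18.00, Q̄ = 684.5.
ε = (ΔQ/ΔP)(P̄/Q̄) = (-45/2)(18.00/684.5).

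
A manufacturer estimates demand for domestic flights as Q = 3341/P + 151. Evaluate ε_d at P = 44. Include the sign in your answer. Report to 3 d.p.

At P = 44, Q = 226.932.
dQ/dP = −3341/P² = -1.726.
ε = (dQ/dP)(P/Q) = (-1.726)(44/226.932).

-0.335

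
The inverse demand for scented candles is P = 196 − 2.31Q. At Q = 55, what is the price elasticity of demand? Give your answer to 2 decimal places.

At Q = 55, P = 196 − 2.31(55) = 68.95.
dP/dQ = −2.31, so dQ/dP = 1/(−2.31) = -0.433.
ε = (dQ/dP)(P/Q) = (-0.433)(68.95/55).

-0.54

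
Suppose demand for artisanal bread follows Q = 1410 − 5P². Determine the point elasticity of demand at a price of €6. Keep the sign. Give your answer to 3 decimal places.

-0.293

At P = 6, Q = 1230.
dQ/dP = −10P = -60.
ε = (dQ/dP)(P/Q) = (-60)(6/1230).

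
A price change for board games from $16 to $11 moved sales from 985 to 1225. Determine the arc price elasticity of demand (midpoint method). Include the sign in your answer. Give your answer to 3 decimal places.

ΔQ = 1225 − 985 = 240; ΔP = 11 − 16 = -5.
Midpoints: P̄ = 13.50, Q̄ = 1105.0.
ε = (ΔQ/ΔP)(P̄/Q̄) = (240/-5)(13.50/1105.0).

-0.586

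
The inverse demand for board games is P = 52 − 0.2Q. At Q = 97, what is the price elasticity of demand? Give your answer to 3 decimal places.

-1.680

At Q = 97, P = 52 − 0.2(97) = 32.60.
dP/dQ = −0.2, so dQ/dP = 1/(−0.2) = -5.000.
ε = (dQ/dP)(P/Q) = (-5.000)(32.60/97).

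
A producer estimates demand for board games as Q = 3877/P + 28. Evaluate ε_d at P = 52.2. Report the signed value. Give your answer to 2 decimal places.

-0.73

At P = 52.2, Q = 102.272.
dQ/dP = −3877/P² = -1.423.
ε = (dQ/dP)(P/Q) = (-1.423)(52.2/102.272).
|ε| < 1, so demand is inelastic at this price.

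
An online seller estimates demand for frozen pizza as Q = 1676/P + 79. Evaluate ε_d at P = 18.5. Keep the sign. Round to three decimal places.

-0.534

At P = 18.5, Q = 169.595.
dQ/dP = −1676/P² = -4.897.
ε = (dQ/dP)(P/Q) = (-4.897)(18.5/169.595).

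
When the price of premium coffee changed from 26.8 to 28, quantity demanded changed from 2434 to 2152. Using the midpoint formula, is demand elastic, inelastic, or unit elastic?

elastic

Arc ε ≈ -2.808.
|ε| = 2.81 > 1.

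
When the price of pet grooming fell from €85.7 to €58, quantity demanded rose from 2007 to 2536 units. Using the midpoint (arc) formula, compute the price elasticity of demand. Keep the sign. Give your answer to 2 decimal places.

-0.60

ΔQ = 2536 − 2007 = 529; ΔP = 58 − 85.7 = -27.7.
Midpoints: P̄ = 71.85, Q̄ = 2271.5.
ε = (ΔQ/ΔP)(P̄/Q̄) = (529/-27.7)(71.85/2271.5).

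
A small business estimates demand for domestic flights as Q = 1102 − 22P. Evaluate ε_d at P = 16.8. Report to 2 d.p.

-0.50

At P = 16.8, Q = 732.400.
dQ/dP = −22.
ε = (dQ/dP)(P/Q) = (-22)(16.8/732.400).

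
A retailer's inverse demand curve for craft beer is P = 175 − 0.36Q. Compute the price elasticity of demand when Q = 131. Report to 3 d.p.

At Q = 131, P = 175 − 0.36(131) = 127.84.
dP/dQ = −0.36, so dQ/dP = 1/(−0.36) = -2.778.
ε = (dQ/dP)(P/Q) = (-2.778)(127.84/131).

-2.711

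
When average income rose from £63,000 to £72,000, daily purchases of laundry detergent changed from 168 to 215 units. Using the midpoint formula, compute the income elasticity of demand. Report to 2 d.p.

1.84

ΔQ = 47, ΔI = 9000. Midpoints: Ī = 67,500, Q̄ = 191.5.
ε_I = (ΔQ/ΔI)(Ī/Q̄) = (47/9000)(67500/191.5).
ε_I > 0, so the good is normal.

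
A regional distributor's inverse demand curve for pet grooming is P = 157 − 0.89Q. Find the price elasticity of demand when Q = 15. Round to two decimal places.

-10.76

At Q = 15, P = 157 − 0.89(15) = 143.65.
dP/dQ = −0.89, so dQ/dP = 1/(−0.89) = -1.124.
ε = (dQ/dP)(P/Q) = (-1.124)(143.65/15).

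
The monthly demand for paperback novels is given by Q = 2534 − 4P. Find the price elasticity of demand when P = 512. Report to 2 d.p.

-4.21

At P = 512, Q = 486.
dQ/dP = −4.
ε = (dQ/dP)(P/Q) = (-4)(512/486).
|ε| > 1, so demand is elastic at this price.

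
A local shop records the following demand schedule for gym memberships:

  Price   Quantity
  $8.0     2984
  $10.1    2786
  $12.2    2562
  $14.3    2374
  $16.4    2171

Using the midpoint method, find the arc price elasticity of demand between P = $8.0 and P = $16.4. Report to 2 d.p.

At P = 8.0, Q = 2984; at P = 16.4, Q = 2171.
ΔQ = -813, ΔP = 8.4. Midpoints: P̄ = 12.20, Q̄ = 2577.5.
ε = (ΔQ/ΔP)(P̄/Q̄) = (-813/8.4)(12.20/2577.5).

-0.46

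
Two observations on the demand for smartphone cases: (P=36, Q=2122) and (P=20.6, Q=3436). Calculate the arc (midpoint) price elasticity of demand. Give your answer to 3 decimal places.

ΔQ = 3436 − 2122 = 1314; ΔP = 20.6 − 36 = -15.4.
Midpoints: P̄ = 28.30, Q̄ = 2779.0.
ε = (ΔQ/ΔP)(P̄/Q̄) = (1314/-15.4)(28.30/2779.0).

-0.869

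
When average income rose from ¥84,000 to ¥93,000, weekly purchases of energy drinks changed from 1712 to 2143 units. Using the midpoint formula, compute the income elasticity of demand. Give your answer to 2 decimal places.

2.20

ΔQ = 431, ΔI = 9000. Midpoints: Ī = 88,500, Q̄ = 1927.5.
ε_I = (ΔQ/ΔI)(Ī/Q̄) = (431/9000)(88500/1927.5).
ε_I > 0, so the good is normal.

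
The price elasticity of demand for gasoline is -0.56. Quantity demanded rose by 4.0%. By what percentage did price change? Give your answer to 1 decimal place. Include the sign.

-7.1%

%ΔP ≈ %ΔQ / ε = (4.0%)/(-0.56) = -7.14%.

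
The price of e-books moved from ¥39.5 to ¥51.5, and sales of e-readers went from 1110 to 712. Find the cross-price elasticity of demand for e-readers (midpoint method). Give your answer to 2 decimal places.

ΔQ_x = 712 − 1110 = -398; ΔP_y = 51.5 − 39.5 = 12.
Midpoints: P̄_y = 45.50, Q̄_x = 911.0.
ε_xy = (ΔQ_x/ΔP_y)(P̄_y/Q̄_x) = (-398/12)(45.50/911.0).
ε_xy < 0, so the goods are complements.

-1.66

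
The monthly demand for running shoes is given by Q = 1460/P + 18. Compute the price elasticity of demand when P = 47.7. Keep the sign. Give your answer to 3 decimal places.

-0.630

At P = 47.7, Q = 48.608.
dQ/dP = −1460/P² = -0.642.
ε = (dQ/dP)(P/Q) = (-0.642)(47.7/48.608).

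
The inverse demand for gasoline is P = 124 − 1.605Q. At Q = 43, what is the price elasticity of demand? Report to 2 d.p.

At Q = 43, P = 124 − 1.605(43) = 54.98.
dP/dQ = −1.605, so dQ/dP = 1/(−1.605) = -0.623.
ε = (dQ/dP)(P/Q) = (-0.623)(54.98/43).

-0.80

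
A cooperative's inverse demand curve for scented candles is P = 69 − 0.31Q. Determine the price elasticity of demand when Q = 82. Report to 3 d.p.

-1.714

At Q = 82, P = 69 − 0.31(82) = 43.58.
dP/dQ = −0.31, so dQ/dP = 1/(−0.31) = -3.226.
ε = (dQ/dP)(P/Q) = (-3.226)(43.58/82).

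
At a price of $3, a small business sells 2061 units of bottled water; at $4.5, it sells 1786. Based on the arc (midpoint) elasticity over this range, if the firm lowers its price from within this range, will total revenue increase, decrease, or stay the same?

Arc ε = (-275/1.5)(3.75/1923.5) ≈ -0.357.
|ε| = 0.36 < 1, so demand is inelastic. A price cut therefore reduces total revenue.

decrease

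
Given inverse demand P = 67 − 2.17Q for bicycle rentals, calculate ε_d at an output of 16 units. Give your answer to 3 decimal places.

-0.930

At Q = 16, P = 67 − 2.17(16) = 32.28.
dP/dQ = −2.17, so dQ/dP = 1/(−2.17) = -0.461.
ε = (dQ/dP)(P/Q) = (-0.461)(32.28/16).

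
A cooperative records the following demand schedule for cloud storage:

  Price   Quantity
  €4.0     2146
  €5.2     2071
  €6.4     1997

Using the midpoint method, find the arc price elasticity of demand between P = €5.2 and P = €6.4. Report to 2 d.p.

At P = 5.2, Q = 2071; at P = 6.4, Q = 1997.
ΔQ = -74, ΔP = 1.2. Midpoints: P̄ = 5.80, Q̄ = 2034.0.
ε = (ΔQ/ΔP)(P̄/Q̄) = (-74/1.2)(5.80/2034.0).

-0.18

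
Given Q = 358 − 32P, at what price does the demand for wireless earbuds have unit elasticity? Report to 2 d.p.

5.59

For linear demand Q = a − bP, ε = −bP/(a − bP). |ε| = 1 when bP = a − bP, i.e. P = a/(2b).
P = 358/(2·32) = 358/64 = 5.5938.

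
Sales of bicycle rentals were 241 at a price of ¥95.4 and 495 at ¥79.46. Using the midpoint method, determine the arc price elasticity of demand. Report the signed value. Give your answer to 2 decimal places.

ΔQ = 495 − 241 = 254; ΔP = 79.46 − 95.4 = -15.94.
Midpoints: P̄ = 87.43, Q̄ = 368.0.
ε = (ΔQ/ΔP)(P̄/Q̄) = (254/-15.94)(87.43/368.0).

-3.79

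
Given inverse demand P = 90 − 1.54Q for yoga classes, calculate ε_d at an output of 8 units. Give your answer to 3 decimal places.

-6.305

At Q = 8, P = 90 − 1.54(8) = 77.68.
dP/dQ = −1.54, so dQ/dP = 1/(−1.54) = -0.649.
ε = (dQ/dP)(P/Q) = (-0.649)(77.68/8).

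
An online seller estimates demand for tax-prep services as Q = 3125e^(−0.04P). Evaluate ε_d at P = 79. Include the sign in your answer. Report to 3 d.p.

-3.160

At P = 79, Q = 132.580.
dQ/dP = −0.04·3125e^(−0.04P) = −0.04Q = -5.303.
ε = (dQ/dP)(P/Q) = (-5.303)(79/132.580).
|ε| > 1, so demand is elastic at this price.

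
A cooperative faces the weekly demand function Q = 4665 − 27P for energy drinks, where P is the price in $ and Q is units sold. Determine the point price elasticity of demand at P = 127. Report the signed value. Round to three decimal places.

At P = 127, Q = 1236.
dQ/dP = −27.
ε = (dQ/dP)(P/Q) = (-27)(127/1236).
|ε| > 1, so demand is elastic at this price.

-2.774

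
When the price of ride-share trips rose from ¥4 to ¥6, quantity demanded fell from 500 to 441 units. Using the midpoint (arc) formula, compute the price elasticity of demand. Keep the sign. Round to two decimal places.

-0.31

ΔQ = 441 − 500 = -59; ΔP = 6 − 4 = 2.
Midpoints: P̄ = 5.00, Q̄ = 470.5.
ε = (ΔQ/ΔP)(P̄/Q̄) = (-59/2)(5.00/470.5).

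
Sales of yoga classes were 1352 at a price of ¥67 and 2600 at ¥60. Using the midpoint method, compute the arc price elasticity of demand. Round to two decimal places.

ΔQ = 2600 − 1352 = 1248; ΔP = 60 − 67 = -7.
Midpoints: P̄ = 63.50, Q̄ = 1976.0.
ε = (ΔQ/ΔP)(P̄/Q̄) = (1248/-7)(63.50/1976.0).

-5.73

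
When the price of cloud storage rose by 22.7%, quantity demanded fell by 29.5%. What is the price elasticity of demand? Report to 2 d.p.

-1.30

ε = %ΔQ / %ΔP = (-29.5)/(22.7) = -1.300.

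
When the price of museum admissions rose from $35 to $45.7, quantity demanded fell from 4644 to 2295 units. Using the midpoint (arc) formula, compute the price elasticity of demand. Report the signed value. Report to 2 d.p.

-2.55

ΔQ = 2295 − 4644 = -2349; ΔP = 45.7 − 35 = 10.7.
Midpoints: P̄ = 40.35, Q̄ = 3469.5.
ε = (ΔQ/ΔP)(P̄/Q̄) = (-2349/10.7)(40.35/3469.5).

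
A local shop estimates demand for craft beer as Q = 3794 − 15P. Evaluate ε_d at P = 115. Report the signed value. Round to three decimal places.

At P = 115, Q = 2069.
dQ/dP = −15.
ε = (dQ/dP)(P/Q) = (-15)(115/2069).
|ε| < 1, so demand is inelastic at this price.

-0.834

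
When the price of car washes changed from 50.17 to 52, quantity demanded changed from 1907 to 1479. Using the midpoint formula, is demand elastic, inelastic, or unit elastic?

Arc ε ≈ -7.057.
|ε| = 7.06 > 1.

elastic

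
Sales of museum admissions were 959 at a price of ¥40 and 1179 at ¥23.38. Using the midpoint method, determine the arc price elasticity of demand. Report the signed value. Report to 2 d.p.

-0.39

ΔQ = 1179 − 959 = 220; ΔP = 23.38 − 40 = -16.62.
Midpoints: P̄ = 31.69, Q̄ = 1069.0.
ε = (ΔQ/ΔP)(P̄/Q̄) = (220/-16.62)(31.69/1069.0).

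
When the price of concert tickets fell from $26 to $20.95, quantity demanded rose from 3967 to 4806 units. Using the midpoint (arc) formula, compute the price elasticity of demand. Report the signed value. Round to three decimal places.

-0.889

ΔQ = 4806 − 3967 = 839; ΔP = 20.95 − 26 = -5.05.
Midpoints: P̄ = 23.48, Q̄ = 4386.5.
ε = (ΔQ/ΔP)(P̄/Q̄) = (839/-5.05)(23.48/4386.5).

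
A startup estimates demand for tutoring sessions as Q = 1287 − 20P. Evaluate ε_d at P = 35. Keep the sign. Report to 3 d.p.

-1.193

At P = 35, Q = 587.
dQ/dP = −20.
ε = (dQ/dP)(P/Q) = (-20)(35/587).
|ε| > 1, so demand is elastic at this price.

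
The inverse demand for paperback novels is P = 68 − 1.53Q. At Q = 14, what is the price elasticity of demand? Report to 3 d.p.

-2.175

At Q = 14, P = 68 − 1.53(14) = 46.58.
dP/dQ = −1.53, so dQ/dP = 1/(−1.53) = -0.654.
ε = (dQ/dP)(P/Q) = (-0.654)(46.58/14).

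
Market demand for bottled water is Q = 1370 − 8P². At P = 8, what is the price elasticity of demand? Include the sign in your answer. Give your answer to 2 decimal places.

-1.19

At P = 8, Q = 858.
dQ/dP = −16P = -128.
ε = (dQ/dP)(P/Q) = (-128)(8/858).
|ε| > 1, so demand is elastic at this price.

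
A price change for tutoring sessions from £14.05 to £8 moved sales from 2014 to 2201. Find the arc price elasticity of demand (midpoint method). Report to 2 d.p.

-0.16

ΔQ = 2201 − 2014 = 187; ΔP = 8 − 14.05 = -6.05.
Midpoints: P̄ = 11.03, Q̄ = 2107.5.
ε = (ΔQ/ΔP)(P̄/Q̄) = (187/-6.05)(11.03/2107.5).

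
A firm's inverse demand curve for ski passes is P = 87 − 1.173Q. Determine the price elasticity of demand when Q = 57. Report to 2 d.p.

At Q = 57, P = 87 − 1.173(57) = 20.14.
dP/dQ = −1.173, so dQ/dP = 1/(−1.173) = -0.853.
ε = (dQ/dP)(P/Q) = (-0.853)(20.14/57).

-0.30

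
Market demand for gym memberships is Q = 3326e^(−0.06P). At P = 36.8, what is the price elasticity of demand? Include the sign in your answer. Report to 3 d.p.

At P = 36.8, Q = 365.595.
dQ/dP = −0.06·3326e^(−0.06P) = −0.06Q = -21.936.
ε = (dQ/dP)(P/Q) = (-21.936)(36.8/365.595).
|ε| > 1, so demand is elastic at this price.

-2.208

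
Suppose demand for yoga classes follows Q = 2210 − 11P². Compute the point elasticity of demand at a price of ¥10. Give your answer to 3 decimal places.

At P = 10, Q = 1110.
dQ/dP = −22P = -220.
ε = (dQ/dP)(P/Q) = (-220)(10/1110).
|ε| > 1, so demand is elastic at this price.

-1.982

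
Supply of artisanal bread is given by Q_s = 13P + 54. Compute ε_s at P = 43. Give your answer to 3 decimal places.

At P = 43, Q_s = 613.
dQ_s/dP = 13.
ε_s = (dQ_s/dP)(P/Q_s) = (13)(43/613).

0.912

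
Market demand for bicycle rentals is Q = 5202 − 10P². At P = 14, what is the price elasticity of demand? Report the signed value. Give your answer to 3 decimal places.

-1.209

At P = 14, Q = 3242.
dQ/dP = −20P = -280.
ε = (dQ/dP)(P/Q) = (-280)(14/3242).
|ε| > 1, so demand is elastic at this price.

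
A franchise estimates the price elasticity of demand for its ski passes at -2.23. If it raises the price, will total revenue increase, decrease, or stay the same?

|ε| = 2.23 > 1, so demand is elastic. A price rise therefore reduces total revenue.

decrease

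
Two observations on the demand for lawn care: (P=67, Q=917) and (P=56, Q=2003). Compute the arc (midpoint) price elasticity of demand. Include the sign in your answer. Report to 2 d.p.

ΔQ = 2003 − 917 = 1086; ΔP = 56 − 67 = -11.
Midpoints: P̄ = 61.50, Q̄ = 1460.0.
ε = (ΔQ/ΔP)(P̄/Q̄) = (1086/-11)(61.50/1460.0).

-4.16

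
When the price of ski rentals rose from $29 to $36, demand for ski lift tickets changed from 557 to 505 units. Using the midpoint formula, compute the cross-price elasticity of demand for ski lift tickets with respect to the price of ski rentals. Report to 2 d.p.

ΔQ_x = 505 − 557 = -52; ΔP_y = 36 − 29 = 7.
Midpoints: P̄_y = 32.50, Q̄_x = 531.0.
ε_xy = (ΔQ_x/ΔP_y)(P̄_y/Q̄_x) = (-52/7)(32.50/531.0).

-0.45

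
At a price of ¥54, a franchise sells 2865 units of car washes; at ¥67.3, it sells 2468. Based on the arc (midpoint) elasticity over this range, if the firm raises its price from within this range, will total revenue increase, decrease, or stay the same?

Arc ε = (-397/13.3)(60.65/2666.5) ≈ -0.679.
|ε| = 0.68 < 1, so demand is inelastic. A price rise therefore raises total revenue.

increase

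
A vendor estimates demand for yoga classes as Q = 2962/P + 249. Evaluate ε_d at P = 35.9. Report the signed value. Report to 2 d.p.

At P = 35.9, Q = 331.507.
dQ/dP = −2962/P² = -2.298.
ε = (dQ/dP)(P/Q) = (-2.298)(35.9/331.507).
|ε| < 1, so demand is inelastic at this price.

-0.25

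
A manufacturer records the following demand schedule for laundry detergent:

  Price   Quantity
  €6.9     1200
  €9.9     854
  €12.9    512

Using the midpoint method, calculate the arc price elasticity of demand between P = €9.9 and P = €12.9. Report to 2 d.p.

At P = 9.9, Q = 854; at P = 12.9, Q = 512.
ΔQ = -342, ΔP = 3.0. Midpoints: P̄ = 11.40, Q̄ = 683.0.
ε = (ΔQ/ΔP)(P̄/Q̄) = (-342/3.0)(11.40/683.0).

-1.90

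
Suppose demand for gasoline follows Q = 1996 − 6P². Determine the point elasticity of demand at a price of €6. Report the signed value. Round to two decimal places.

At P = 6, Q = 1780.
dQ/dP = −12P = -72.
ε = (dQ/dP)(P/Q) = (-72)(6/1780).
|ε| < 1, so demand is inelastic at this price.

-0.24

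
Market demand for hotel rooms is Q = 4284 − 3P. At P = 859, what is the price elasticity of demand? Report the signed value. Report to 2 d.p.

-1.51

At P = 859, Q = 1707.
dQ/dP = −3.
ε = (dQ/dP)(P/Q) = (-3)(859/1707).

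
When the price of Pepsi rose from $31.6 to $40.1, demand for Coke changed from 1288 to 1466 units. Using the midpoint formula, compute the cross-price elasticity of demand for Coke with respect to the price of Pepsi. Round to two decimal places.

0.55

ΔQ_x = 1466 − 1288 = 178; ΔP_y = 40.1 − 31.6 = 8.5.
Midpoints: P̄_y = 35.85, Q̄_x = 1377.0.
ε_xy = (ΔQ_x/ΔP_y)(P̄_y/Q̄_x) = (178/8.5)(35.85/1377.0).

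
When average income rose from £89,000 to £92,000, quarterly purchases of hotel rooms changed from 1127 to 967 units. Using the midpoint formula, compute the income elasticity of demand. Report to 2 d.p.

ΔQ = -160, ΔI = 3000. Midpoints: Ī = 90,500, Q̄ = 1047.0.
ε_I = (ΔQ/ΔI)(Ī/Q̄) = (-160/3000)(90500/1047.0).

-4.61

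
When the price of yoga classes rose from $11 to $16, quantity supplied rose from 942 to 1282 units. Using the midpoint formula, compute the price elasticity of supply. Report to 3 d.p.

ΔQ = 1282 − 942 = 340; ΔP = 16 − 11 = 5.
Midpoints: P̄ = 13.50, Q̄ = 1112.0.
ε_s = (ΔQ/ΔP)(P̄/Q̄) = (340/5)(13.50/1112.0).

0.826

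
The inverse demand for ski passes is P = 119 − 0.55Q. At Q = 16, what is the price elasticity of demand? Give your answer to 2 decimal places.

At Q = 16, P = 119 − 0.55(16) = 110.20.
dP/dQ = −0.55, so dQ/dP = 1/(−0.55) = -1.818.
ε = (dQ/dP)(P/Q) = (-1.818)(110.20/16).

-12.52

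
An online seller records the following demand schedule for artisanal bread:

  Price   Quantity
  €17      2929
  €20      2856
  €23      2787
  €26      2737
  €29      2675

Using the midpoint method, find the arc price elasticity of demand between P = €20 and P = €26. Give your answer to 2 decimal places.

At P = 20, Q = 2856; at P = 26, Q = 2737.
ΔQ = -119, ΔP = 6. Midpoints: P̄ = 23.00, Q̄ = 2796.5.
ε = (ΔQ/ΔP)(P̄/Q̄) = (-119/6)(23.00/2796.5).

-0.16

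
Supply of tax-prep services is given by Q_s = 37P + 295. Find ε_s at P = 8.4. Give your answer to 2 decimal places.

At P = 8.4, Q_s = 605.80.
dQ_s/dP = 37.
ε_s = (dQ_s/dP)(P/Q_s) = (37)(8.4/605.80).

0.51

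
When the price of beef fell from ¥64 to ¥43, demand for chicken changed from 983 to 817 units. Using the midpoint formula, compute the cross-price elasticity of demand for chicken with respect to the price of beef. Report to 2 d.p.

0.47

ΔQ_x = 817 − 983 = -166; ΔP_y = 43 − 64 = -21.
Midpoints: P̄_y = 53.50, Q̄_x = 900.0.
ε_xy = (ΔQ_x/ΔP_y)(P̄_y/Q̄_x) = (-166/-21)(53.50/900.0).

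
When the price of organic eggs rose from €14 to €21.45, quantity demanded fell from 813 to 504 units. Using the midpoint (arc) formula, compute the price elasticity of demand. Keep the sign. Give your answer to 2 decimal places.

-1.12

ΔQ = 504 − 813 = -309; ΔP = 21.45 − 14 = 7.45.
Midpoints: P̄ = 17.73, Q̄ = 658.5.
ε = (ΔQ/ΔP)(P̄/Q̄) = (-309/7.45)(17.73/658.5).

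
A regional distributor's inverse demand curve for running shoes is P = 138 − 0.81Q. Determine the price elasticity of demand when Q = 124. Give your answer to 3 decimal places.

-0.374

At Q = 124, P = 138 − 0.81(124) = 37.56.
dP/dQ = −0.81, so dQ/dP = 1/(−0.81) = -1.235.
ε = (dQ/dP)(P/Q) = (-1.235)(37.56/124).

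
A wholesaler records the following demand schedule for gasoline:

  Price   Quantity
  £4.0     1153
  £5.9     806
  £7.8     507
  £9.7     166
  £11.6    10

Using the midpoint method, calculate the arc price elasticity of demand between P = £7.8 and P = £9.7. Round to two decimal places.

At P = 7.8, Q = 507; at P = 9.7, Q = 166.
ΔQ = -341, ΔP = 1.9. Midpoints: P̄ = 8.75, Q̄ = 336.5.
ε = (ΔQ/ΔP)(P̄/Q̄) = (-341/1.9)(8.75/336.5).

-4.67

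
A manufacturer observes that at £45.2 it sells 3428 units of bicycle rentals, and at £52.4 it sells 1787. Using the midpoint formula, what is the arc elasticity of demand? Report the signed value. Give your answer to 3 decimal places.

ΔQ = 1787 − 3428 = -1641; ΔP = 52.4 − 45.2 = 7.2.
Midpoints: P̄ = 48.80, Q̄ = 2607.5.
ε = (ΔQ/ΔP)(P̄/Q̄) = (-1641/7.2)(48.80/2607.5).

-4.266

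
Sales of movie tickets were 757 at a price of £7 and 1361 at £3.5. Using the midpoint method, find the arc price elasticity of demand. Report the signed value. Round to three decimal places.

ΔQ = 1361 − 757 = 604; ΔP = 3.5 − 7 = -3.5.
Midpoints: P̄ = 5.25, Q̄ = 1059.0.
ε = (ΔQ/ΔP)(P̄/Q̄) = (604/-3.5)(5.25/1059.0).

-0.856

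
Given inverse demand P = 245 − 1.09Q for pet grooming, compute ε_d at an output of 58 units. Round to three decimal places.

-2.875

At Q = 58, P = 245 − 1.09(58) = 181.78.
dP/dQ = −1.09, so dQ/dP = 1/(−1.09) = -0.917.
ε = (dQ/dP)(P/Q) = (-0.917)(181.78/58).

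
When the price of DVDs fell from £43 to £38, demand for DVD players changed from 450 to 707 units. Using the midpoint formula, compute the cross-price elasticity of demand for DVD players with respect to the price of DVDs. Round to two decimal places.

-3.60

ΔQ_x = 707 − 450 = 257; ΔP_y = 38 − 43 = -5.
Midpoints: P̄_y = 40.50, Q̄_x = 578.5.
ε_xy = (ΔQ_x/ΔP_y)(P̄_y/Q̄_x) = (257/-5)(40.50/578.5).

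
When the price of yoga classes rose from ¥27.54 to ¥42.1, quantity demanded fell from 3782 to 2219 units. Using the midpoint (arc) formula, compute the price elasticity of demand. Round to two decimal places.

ΔQ = 2219 − 3782 = -1563; ΔP = 42.1 − 27.54 = 14.56.
Midpoints: P̄ = 34.82, Q̄ = 3000.5.
ε = (ΔQ/ΔP)(P̄/Q̄) = (-1563/14.56)(34.82/3000.5).

-1.25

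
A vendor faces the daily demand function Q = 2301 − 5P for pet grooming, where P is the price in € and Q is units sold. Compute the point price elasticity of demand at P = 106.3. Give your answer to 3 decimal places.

-0.300

At P = 106.3, Q = 1769.500.
dQ/dP = −5.
ε = (dQ/dP)(P/Q) = (-5)(106.3/1769.500).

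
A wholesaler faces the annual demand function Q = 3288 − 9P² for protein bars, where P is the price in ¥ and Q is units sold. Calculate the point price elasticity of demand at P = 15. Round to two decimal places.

At P = 15, Q = 1263.
dQ/dP = −18P = -270.
ε = (dQ/dP)(P/Q) = (-270)(15/1263).

-3.21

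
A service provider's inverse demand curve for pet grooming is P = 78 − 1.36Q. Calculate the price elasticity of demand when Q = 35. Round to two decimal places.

-0.64

At Q = 35, P = 78 − 1.36(35) = 30.40.
dP/dQ = −1.36, so dQ/dP = 1/(−1.36) = -0.735.
ε = (dQ/dP)(P/Q) = (-0.735)(30.40/35).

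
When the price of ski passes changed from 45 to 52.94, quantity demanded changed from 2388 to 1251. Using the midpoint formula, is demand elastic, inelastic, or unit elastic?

Arc ε ≈ -3.854.
|ε| = 3.85 > 1.

elastic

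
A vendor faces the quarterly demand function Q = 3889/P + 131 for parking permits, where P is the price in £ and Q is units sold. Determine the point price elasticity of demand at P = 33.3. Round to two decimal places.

-0.47

At P = 33.3, Q = 247.787.
dQ/dP = −3889/P² = -3.507.
ε = (dQ/dP)(P/Q) = (-3.507)(33.3/247.787).
|ε| < 1, so demand is inelastic at this price.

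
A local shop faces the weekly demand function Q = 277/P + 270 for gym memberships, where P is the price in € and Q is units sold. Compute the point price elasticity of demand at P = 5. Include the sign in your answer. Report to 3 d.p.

At P = 5, Q = 325.400.
dQ/dP = −277/P² = -11.080.
ε = (dQ/dP)(P/Q) = (-11.080)(5/325.400).

-0.170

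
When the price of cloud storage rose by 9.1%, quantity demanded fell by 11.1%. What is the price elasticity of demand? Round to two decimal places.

ε = %ΔQ / %ΔP = (-11.1)/(9.1) = -1.220.

-1.22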